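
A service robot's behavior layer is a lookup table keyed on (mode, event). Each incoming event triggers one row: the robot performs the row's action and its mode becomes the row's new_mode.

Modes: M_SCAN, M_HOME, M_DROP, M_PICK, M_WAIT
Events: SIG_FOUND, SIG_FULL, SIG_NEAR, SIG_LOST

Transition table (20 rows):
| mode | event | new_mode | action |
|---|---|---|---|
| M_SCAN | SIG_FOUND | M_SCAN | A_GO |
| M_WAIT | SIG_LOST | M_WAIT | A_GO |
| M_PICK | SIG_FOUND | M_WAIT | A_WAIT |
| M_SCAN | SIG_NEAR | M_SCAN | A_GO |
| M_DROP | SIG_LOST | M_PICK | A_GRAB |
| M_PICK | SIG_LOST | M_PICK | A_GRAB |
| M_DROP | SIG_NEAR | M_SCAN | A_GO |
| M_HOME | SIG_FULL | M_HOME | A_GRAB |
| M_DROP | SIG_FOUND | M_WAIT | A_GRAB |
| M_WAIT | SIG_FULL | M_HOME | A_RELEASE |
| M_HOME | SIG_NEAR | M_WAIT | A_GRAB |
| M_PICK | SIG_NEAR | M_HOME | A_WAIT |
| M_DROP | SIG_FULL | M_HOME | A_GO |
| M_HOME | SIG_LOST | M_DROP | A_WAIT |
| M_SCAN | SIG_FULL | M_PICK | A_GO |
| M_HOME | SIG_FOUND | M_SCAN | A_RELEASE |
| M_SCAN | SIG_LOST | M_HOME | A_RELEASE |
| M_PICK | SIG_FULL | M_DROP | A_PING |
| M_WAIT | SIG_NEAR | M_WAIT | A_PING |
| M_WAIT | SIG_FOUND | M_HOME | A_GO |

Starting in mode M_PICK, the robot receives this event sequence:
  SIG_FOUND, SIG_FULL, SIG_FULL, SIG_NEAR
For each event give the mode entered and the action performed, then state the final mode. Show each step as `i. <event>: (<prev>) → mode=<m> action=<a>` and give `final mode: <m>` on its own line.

final mode: M_WAIT

1. SIG_FOUND: (M_PICK) → mode=M_WAIT action=A_WAIT
2. SIG_FULL: (M_WAIT) → mode=M_HOME action=A_RELEASE
3. SIG_FULL: (M_HOME) → mode=M_HOME action=A_GRAB
4. SIG_NEAR: (M_HOME) → mode=M_WAIT action=A_GRAB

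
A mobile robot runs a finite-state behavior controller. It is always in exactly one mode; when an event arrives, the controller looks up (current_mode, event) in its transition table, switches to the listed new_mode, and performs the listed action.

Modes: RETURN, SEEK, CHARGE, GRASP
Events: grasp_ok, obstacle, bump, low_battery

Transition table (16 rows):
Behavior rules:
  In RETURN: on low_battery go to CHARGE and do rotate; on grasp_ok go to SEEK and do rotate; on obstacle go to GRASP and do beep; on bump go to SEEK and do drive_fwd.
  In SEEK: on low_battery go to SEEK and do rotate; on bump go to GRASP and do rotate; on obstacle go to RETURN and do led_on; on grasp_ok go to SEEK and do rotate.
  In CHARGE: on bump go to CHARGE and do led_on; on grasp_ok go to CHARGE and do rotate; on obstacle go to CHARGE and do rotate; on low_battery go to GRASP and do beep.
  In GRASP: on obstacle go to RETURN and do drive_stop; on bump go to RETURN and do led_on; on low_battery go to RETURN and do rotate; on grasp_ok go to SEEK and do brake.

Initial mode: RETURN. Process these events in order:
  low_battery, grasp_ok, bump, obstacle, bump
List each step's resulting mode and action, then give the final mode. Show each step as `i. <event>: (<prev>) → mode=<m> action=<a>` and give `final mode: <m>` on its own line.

final mode: CHARGE

1. low_battery: (RETURN) → mode=CHARGE action=rotate
2. grasp_ok: (CHARGE) → mode=CHARGE action=rotate
3. bump: (CHARGE) → mode=CHARGE action=led_on
4. obstacle: (CHARGE) → mode=CHARGE action=rotate
5. bump: (CHARGE) → mode=CHARGE action=led_on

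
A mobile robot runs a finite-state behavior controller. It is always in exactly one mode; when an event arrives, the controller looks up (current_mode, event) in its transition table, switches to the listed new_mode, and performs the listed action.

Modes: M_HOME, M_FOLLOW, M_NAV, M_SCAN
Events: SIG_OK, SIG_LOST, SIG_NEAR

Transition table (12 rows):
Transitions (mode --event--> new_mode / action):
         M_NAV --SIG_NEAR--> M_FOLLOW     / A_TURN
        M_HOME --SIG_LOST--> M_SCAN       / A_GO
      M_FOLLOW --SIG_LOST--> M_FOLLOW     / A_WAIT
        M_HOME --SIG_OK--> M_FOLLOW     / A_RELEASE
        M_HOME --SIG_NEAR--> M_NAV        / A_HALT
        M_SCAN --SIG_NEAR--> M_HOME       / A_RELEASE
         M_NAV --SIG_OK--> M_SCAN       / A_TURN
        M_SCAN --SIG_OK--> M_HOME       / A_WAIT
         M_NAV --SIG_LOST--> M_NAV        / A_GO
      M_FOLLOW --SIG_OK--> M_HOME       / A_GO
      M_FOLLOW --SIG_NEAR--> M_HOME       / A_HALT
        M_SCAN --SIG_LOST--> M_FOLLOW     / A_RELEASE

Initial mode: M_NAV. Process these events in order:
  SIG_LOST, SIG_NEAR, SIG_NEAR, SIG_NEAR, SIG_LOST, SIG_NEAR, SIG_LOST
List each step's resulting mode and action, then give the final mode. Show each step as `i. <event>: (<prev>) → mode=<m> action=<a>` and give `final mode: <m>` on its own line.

final mode: M_FOLLOW

1. SIG_LOST: (M_NAV) → mode=M_NAV action=A_GO
2. SIG_NEAR: (M_NAV) → mode=M_FOLLOW action=A_TURN
3. SIG_NEAR: (M_FOLLOW) → mode=M_HOME action=A_HALT
4. SIG_NEAR: (M_HOME) → mode=M_NAV action=A_HALT
5. SIG_LOST: (M_NAV) → mode=M_NAV action=A_GO
6. SIG_NEAR: (M_NAV) → mode=M_FOLLOW action=A_TURN
7. SIG_LOST: (M_FOLLOW) → mode=M_FOLLOW action=A_WAIT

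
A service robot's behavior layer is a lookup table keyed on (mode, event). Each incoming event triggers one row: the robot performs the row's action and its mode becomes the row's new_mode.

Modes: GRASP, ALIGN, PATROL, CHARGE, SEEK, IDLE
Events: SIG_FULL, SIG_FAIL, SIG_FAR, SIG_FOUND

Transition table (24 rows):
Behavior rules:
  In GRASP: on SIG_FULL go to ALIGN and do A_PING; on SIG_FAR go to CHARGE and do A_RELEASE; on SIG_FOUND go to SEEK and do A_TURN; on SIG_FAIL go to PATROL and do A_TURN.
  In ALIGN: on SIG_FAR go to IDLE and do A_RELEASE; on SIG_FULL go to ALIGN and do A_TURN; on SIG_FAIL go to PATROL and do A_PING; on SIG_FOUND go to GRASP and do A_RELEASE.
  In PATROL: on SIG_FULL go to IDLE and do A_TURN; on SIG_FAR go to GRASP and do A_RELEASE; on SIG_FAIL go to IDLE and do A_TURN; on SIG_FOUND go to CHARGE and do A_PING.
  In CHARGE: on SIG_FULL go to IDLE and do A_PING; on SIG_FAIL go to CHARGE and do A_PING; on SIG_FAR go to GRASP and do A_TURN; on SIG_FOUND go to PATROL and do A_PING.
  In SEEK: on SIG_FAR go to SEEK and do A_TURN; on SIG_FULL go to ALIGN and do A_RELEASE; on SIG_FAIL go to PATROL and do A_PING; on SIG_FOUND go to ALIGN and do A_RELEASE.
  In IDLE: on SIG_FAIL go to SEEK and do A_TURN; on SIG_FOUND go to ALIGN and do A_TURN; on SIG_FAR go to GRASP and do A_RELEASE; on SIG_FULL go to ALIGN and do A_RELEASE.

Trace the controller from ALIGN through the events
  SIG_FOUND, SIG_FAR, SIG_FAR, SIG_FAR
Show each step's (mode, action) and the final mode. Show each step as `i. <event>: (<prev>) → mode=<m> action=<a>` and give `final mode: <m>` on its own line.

1. SIG_FOUND: (ALIGN) → mode=GRASP action=A_RELEASE
2. SIG_FAR: (GRASP) → mode=CHARGE action=A_RELEASE
3. SIG_FAR: (CHARGE) → mode=GRASP action=A_TURN
4. SIG_FAR: (GRASP) → mode=CHARGE action=A_RELEASE

final mode: CHARGE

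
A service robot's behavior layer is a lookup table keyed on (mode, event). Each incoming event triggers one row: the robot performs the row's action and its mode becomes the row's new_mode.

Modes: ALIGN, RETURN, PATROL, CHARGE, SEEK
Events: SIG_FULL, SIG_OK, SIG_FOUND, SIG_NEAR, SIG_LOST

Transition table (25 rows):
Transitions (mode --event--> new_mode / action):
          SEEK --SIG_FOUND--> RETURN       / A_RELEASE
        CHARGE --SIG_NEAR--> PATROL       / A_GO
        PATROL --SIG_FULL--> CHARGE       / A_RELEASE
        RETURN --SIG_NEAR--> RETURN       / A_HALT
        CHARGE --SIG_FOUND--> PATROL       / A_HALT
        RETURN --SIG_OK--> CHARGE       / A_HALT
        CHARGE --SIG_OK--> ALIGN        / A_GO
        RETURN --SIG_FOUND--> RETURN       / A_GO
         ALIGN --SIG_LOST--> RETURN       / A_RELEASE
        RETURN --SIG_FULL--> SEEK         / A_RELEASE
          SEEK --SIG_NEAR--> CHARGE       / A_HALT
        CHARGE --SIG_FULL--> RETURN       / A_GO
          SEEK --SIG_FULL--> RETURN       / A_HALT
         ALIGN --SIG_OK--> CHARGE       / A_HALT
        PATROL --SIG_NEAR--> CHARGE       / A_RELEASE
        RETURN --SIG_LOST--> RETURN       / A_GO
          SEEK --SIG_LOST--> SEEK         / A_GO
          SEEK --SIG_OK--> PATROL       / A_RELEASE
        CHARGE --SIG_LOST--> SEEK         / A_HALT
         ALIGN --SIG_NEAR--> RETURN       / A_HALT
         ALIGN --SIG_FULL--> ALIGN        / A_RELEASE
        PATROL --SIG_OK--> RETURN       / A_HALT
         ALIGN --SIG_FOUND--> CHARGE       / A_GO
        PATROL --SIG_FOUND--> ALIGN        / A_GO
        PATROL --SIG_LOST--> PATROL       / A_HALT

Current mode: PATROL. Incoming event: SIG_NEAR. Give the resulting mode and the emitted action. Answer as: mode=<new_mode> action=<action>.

mode=CHARGE action=A_RELEASE

current mode = PATROL; filter table to that mode:
  (PATROL, SIG_FULL) → (CHARGE, A_RELEASE)
  (PATROL, SIG_NEAR) → (CHARGE, A_RELEASE)  ← event matches
  (PATROL, SIG_OK) → (RETURN, A_HALT)
  (PATROL, SIG_FOUND) → (ALIGN, A_GO)
  (PATROL, SIG_LOST) → (PATROL, A_HALT)
event = SIG_NEAR selects (CHARGE, A_RELEASE)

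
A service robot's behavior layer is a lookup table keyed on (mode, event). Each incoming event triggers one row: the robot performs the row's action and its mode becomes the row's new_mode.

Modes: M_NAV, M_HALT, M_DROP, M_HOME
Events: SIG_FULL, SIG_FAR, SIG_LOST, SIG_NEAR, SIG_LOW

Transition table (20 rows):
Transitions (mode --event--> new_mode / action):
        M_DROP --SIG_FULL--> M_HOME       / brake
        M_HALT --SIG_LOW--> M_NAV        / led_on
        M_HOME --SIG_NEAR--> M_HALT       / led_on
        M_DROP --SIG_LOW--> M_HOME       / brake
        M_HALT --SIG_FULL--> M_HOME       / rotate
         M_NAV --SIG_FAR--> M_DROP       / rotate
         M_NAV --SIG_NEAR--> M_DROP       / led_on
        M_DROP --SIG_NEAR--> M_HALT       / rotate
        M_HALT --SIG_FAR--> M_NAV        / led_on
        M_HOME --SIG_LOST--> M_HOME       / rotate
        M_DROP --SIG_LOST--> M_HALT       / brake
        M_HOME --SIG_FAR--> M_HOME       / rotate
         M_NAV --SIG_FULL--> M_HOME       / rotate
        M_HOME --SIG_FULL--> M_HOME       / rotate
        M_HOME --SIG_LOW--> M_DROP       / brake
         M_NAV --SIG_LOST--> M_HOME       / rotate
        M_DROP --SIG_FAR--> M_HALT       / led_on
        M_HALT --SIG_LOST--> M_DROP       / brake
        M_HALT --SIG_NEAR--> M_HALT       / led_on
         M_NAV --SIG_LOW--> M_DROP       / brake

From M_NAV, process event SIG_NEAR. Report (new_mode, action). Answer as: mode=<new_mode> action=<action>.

current mode = M_NAV; filter table to that mode:
  (M_NAV, SIG_FAR) → (M_DROP, rotate)
  (M_NAV, SIG_NEAR) → (M_DROP, led_on)  ← event matches
  (M_NAV, SIG_FULL) → (M_HOME, rotate)
  (M_NAV, SIG_LOST) → (M_HOME, rotate)
  (M_NAV, SIG_LOW) → (M_DROP, brake)
event = SIG_NEAR selects (M_DROP, led_on)

mode=M_DROP action=led_on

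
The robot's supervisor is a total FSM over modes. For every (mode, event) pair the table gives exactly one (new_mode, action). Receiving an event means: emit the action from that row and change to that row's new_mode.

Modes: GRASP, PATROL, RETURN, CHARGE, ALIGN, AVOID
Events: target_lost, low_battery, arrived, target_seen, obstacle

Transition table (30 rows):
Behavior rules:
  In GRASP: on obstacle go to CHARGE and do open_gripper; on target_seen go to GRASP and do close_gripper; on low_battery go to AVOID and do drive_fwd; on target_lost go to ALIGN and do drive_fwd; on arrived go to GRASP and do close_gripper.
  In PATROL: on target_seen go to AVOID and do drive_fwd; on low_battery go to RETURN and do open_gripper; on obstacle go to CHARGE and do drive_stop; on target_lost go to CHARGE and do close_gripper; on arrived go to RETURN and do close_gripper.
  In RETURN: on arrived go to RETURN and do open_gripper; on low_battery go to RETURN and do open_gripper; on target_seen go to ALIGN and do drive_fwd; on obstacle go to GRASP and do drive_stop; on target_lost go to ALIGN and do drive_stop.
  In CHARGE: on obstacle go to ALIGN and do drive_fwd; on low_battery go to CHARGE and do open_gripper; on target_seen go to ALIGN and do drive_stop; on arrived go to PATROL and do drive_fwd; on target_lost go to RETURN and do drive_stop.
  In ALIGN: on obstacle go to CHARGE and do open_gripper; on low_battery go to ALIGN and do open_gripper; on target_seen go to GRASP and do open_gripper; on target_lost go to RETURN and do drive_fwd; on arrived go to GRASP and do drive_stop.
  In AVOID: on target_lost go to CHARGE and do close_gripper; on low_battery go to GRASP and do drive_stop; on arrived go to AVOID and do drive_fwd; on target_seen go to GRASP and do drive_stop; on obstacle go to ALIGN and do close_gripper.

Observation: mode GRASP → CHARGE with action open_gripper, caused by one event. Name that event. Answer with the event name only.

try target_lost: (GRASP, target_lost) → (ALIGN, drive_fwd)
try low_battery: (GRASP, low_battery) → (AVOID, drive_fwd)
try arrived: (GRASP, arrived) → (GRASP, close_gripper)
try target_seen: (GRASP, target_seen) → (GRASP, close_gripper)
try obstacle: (GRASP, obstacle) → (CHARGE, open_gripper)  ← matches

obstacle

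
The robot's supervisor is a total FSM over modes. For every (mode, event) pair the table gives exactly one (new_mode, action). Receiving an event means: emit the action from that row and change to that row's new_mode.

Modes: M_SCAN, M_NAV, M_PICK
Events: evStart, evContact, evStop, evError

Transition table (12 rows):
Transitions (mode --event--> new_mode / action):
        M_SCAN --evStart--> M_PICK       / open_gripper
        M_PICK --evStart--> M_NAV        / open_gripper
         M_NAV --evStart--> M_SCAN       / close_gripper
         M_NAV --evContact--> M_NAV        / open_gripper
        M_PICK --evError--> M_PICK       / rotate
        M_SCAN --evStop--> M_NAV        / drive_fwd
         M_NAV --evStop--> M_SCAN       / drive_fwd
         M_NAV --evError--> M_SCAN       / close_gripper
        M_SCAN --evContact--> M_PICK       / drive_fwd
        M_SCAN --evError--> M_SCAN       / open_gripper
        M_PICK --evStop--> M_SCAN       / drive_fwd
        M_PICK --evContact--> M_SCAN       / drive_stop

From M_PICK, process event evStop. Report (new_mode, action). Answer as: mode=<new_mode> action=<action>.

current mode = M_PICK; filter table to that mode:
  (M_PICK, evStart) → (M_NAV, open_gripper)
  (M_PICK, evError) → (M_PICK, rotate)
  (M_PICK, evStop) → (M_SCAN, drive_fwd)  ← event matches
  (M_PICK, evContact) → (M_SCAN, drive_stop)
event = evStop selects (M_SCAN, drive_fwd)

mode=M_SCAN action=drive_fwd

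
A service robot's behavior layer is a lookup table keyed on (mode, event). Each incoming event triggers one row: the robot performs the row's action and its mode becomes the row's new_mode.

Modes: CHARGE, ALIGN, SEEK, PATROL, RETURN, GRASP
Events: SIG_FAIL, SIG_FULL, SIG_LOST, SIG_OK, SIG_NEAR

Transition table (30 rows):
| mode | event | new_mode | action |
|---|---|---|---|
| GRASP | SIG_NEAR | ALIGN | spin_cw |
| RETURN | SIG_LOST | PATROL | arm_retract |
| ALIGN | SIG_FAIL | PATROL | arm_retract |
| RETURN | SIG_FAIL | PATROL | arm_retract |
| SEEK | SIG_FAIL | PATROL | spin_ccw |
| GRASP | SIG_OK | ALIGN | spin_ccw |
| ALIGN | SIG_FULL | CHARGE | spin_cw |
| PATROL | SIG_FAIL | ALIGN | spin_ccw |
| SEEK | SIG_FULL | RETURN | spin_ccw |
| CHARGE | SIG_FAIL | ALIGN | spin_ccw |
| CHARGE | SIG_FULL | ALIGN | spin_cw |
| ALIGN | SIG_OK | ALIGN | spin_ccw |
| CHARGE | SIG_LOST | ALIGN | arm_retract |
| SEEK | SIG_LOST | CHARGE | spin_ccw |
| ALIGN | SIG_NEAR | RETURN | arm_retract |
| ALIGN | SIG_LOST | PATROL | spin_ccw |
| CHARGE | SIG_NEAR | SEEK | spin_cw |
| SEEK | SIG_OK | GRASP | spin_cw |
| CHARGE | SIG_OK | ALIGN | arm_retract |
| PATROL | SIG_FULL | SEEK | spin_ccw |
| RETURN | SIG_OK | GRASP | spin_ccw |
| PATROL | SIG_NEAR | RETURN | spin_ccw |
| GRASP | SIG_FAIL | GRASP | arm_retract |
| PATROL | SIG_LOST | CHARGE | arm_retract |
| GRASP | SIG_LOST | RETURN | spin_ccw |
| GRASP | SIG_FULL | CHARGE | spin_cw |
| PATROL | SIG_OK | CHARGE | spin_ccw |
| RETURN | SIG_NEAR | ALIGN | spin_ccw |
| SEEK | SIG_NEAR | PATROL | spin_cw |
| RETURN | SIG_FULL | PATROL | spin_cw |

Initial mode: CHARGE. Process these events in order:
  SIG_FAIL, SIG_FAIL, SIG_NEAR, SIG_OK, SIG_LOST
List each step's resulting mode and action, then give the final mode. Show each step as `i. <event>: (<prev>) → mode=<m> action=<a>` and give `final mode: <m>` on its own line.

final mode: RETURN

1. SIG_FAIL: (CHARGE) → mode=ALIGN action=spin_ccw
2. SIG_FAIL: (ALIGN) → mode=PATROL action=arm_retract
3. SIG_NEAR: (PATROL) → mode=RETURN action=spin_ccw
4. SIG_OK: (RETURN) → mode=GRASP action=spin_ccw
5. SIG_LOST: (GRASP) → mode=RETURN action=spin_ccw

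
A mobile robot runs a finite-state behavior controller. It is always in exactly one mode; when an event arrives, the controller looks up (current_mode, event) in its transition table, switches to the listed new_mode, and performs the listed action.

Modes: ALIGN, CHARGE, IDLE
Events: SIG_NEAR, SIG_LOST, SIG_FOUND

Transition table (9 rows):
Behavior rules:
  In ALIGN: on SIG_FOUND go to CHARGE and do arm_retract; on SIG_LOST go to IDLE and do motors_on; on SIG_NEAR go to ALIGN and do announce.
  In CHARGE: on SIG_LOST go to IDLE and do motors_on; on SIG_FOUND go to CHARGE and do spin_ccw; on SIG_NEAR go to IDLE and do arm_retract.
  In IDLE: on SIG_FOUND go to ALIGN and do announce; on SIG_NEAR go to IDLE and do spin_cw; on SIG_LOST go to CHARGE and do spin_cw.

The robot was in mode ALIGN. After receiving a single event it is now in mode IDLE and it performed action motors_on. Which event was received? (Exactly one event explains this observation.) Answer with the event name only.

try SIG_NEAR: (ALIGN, SIG_NEAR) → (ALIGN, announce)
try SIG_LOST: (ALIGN, SIG_LOST) → (IDLE, motors_on)  ← matches
try SIG_FOUND: (ALIGN, SIG_FOUND) → (CHARGE, arm_retract)

SIG_LOST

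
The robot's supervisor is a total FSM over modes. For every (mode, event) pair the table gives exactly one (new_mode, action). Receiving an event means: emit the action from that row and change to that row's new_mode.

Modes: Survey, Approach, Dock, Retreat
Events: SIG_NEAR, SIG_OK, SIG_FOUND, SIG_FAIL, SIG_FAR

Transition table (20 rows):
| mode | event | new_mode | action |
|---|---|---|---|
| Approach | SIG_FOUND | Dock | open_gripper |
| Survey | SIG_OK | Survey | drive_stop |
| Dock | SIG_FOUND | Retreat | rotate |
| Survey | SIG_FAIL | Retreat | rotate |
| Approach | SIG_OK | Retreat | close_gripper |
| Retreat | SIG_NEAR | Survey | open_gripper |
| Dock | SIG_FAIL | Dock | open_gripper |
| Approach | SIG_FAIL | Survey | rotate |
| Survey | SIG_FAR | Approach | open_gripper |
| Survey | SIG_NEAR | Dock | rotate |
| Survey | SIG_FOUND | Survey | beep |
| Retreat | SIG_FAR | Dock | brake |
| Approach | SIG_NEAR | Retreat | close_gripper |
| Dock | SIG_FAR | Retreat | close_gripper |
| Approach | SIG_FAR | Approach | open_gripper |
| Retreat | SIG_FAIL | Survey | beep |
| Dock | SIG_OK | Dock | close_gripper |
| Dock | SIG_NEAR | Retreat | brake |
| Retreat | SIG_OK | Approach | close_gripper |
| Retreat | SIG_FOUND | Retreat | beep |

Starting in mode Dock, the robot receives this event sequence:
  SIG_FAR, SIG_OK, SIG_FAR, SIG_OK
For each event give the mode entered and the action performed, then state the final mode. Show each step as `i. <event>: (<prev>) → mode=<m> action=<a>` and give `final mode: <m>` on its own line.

final mode: Retreat

1. SIG_FAR: (Dock) → mode=Retreat action=close_gripper
2. SIG_OK: (Retreat) → mode=Approach action=close_gripper
3. SIG_FAR: (Approach) → mode=Approach action=open_gripper
4. SIG_OK: (Approach) → mode=Retreat action=close_gripper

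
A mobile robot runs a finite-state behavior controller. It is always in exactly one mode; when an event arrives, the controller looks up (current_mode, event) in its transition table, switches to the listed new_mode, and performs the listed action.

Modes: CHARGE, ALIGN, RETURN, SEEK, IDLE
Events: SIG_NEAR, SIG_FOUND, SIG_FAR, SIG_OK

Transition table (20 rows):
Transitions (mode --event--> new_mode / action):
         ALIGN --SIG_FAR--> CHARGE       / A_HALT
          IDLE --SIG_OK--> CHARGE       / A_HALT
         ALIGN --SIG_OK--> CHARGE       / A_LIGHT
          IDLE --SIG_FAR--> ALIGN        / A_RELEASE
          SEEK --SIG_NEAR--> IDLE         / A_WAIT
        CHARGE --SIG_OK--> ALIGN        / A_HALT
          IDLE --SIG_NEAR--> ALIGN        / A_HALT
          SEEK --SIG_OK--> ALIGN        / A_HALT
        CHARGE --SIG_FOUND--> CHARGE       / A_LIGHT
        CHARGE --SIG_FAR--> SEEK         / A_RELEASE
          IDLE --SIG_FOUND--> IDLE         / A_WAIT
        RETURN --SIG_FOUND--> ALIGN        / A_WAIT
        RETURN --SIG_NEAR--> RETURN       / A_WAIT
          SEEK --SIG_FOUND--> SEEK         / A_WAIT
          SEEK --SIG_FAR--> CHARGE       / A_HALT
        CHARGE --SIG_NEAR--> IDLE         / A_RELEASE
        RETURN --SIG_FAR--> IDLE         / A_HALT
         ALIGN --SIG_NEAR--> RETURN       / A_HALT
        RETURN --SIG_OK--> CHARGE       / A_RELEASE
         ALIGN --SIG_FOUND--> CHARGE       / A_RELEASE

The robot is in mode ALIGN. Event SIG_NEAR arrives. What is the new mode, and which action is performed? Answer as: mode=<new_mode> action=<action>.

current mode = ALIGN; filter table to that mode:
  (ALIGN, SIG_FAR) → (CHARGE, A_HALT)
  (ALIGN, SIG_OK) → (CHARGE, A_LIGHT)
  (ALIGN, SIG_NEAR) → (RETURN, A_HALT)  ← event matches
  (ALIGN, SIG_FOUND) → (CHARGE, A_RELEASE)
event = SIG_NEAR selects (RETURN, A_HALT)

mode=RETURN action=A_HALT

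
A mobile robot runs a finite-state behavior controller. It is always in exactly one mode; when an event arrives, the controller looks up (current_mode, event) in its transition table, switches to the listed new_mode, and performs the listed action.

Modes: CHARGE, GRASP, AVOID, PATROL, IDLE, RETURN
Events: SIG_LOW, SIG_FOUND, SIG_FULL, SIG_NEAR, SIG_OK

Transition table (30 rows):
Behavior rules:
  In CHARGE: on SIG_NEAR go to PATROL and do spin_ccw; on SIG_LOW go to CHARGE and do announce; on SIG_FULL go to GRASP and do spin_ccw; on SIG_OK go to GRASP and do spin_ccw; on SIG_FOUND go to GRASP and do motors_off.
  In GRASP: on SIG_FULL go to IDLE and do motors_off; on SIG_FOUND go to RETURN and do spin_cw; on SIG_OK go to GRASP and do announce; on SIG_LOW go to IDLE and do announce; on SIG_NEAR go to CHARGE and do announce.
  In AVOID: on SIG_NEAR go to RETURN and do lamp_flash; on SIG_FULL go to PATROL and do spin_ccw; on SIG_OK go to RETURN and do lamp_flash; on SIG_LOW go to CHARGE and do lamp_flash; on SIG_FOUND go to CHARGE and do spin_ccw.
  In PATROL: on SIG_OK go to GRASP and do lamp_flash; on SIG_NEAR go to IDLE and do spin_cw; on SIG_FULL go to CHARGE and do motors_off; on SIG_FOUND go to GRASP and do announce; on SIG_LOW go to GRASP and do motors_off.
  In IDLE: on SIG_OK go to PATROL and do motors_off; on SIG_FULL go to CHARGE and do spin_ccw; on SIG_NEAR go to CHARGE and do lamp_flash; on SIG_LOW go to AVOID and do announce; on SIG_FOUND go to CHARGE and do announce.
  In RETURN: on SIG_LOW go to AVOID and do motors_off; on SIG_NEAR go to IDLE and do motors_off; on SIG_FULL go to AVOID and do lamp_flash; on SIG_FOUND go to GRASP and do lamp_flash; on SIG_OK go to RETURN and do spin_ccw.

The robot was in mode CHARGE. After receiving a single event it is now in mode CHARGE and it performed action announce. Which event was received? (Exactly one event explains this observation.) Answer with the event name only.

SIG_LOW

try SIG_LOW: (CHARGE, SIG_LOW) → (CHARGE, announce)  ← matches
try SIG_FOUND: (CHARGE, SIG_FOUND) → (GRASP, motors_off)
try SIG_FULL: (CHARGE, SIG_FULL) → (GRASP, spin_ccw)
try SIG_NEAR: (CHARGE, SIG_NEAR) → (PATROL, spin_ccw)
try SIG_OK: (CHARGE, SIG_OK) → (GRASP, spin_ccw)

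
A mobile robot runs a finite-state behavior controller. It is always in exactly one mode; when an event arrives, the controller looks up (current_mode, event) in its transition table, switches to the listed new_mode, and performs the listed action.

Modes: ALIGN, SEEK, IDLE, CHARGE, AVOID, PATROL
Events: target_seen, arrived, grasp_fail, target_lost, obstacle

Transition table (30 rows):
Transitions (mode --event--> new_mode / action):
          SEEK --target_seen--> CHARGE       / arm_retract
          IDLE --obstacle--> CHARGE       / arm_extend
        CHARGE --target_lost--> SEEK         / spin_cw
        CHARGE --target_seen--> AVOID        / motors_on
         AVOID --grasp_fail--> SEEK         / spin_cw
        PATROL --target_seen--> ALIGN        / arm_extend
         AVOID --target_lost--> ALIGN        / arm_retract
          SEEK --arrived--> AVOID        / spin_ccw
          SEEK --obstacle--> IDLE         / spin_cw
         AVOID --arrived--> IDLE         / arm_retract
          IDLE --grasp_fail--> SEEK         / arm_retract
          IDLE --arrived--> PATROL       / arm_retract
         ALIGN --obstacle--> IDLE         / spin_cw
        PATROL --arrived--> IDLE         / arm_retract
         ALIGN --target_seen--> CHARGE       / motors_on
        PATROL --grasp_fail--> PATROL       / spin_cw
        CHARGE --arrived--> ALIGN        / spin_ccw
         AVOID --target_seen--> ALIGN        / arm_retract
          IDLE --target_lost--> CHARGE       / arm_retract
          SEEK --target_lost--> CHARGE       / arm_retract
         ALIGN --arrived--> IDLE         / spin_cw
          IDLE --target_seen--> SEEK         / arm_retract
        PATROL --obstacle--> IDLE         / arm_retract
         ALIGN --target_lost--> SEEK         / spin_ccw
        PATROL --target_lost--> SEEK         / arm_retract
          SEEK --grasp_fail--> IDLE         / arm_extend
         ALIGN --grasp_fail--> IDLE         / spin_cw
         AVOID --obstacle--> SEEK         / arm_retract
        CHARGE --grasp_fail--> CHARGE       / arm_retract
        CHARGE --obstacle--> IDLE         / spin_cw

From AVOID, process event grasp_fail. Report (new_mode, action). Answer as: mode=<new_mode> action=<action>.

current mode = AVOID; filter table to that mode:
  (AVOID, grasp_fail) → (SEEK, spin_cw)  ← event matches
  (AVOID, target_lost) → (ALIGN, arm_retract)
  (AVOID, arrived) → (IDLE, arm_retract)
  (AVOID, target_seen) → (ALIGN, arm_retract)
  (AVOID, obstacle) → (SEEK, arm_retract)
event = grasp_fail selects (SEEK, spin_cw)

mode=SEEK action=spin_cw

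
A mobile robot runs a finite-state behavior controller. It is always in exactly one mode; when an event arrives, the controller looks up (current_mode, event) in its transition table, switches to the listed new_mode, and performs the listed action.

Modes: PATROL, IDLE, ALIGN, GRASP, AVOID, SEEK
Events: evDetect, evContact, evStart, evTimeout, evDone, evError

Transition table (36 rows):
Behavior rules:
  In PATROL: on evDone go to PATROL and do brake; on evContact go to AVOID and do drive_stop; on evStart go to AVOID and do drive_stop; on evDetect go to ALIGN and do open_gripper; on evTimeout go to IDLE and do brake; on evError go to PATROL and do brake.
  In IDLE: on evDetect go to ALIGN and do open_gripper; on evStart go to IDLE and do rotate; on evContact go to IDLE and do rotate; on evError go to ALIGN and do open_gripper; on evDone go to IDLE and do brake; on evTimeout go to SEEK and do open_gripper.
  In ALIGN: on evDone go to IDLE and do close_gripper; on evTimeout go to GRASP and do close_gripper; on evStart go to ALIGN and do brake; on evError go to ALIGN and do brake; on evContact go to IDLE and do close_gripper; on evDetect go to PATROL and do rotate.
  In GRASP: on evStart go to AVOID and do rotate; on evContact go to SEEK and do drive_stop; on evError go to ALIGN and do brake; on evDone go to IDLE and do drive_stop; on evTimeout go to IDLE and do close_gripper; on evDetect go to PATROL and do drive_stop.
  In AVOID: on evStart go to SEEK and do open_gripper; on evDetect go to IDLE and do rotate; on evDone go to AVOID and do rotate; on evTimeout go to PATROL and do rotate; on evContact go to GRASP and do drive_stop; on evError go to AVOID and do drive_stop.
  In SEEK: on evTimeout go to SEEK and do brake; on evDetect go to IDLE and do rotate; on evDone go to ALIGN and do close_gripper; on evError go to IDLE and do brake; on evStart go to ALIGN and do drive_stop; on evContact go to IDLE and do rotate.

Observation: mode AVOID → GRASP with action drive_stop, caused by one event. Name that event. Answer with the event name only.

try evDetect: (AVOID, evDetect) → (IDLE, rotate)
try evContact: (AVOID, evContact) → (GRASP, drive_stop)  ← matches
try evStart: (AVOID, evStart) → (SEEK, open_gripper)
try evTimeout: (AVOID, evTimeout) → (PATROL, rotate)
try evDone: (AVOID, evDone) → (AVOID, rotate)
try evError: (AVOID, evError) → (AVOID, drive_stop)

evContact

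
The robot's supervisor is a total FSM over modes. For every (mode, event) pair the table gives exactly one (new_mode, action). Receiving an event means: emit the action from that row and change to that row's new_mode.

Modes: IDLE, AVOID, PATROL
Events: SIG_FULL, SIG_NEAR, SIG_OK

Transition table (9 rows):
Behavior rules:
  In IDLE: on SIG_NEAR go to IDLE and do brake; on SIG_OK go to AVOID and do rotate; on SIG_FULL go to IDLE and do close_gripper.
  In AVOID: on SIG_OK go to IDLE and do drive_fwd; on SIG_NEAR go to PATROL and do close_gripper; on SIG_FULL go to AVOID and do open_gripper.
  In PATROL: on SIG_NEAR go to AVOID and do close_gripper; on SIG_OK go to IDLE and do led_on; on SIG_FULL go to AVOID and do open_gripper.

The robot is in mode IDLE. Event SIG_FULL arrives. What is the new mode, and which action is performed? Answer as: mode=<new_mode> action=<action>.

mode=IDLE action=close_gripper

current mode = IDLE; filter table to that mode:
  (IDLE, SIG_NEAR) → (IDLE, brake)
  (IDLE, SIG_OK) → (AVOID, rotate)
  (IDLE, SIG_FULL) → (IDLE, close_gripper)  ← event matches
event = SIG_FULL selects (IDLE, close_gripper)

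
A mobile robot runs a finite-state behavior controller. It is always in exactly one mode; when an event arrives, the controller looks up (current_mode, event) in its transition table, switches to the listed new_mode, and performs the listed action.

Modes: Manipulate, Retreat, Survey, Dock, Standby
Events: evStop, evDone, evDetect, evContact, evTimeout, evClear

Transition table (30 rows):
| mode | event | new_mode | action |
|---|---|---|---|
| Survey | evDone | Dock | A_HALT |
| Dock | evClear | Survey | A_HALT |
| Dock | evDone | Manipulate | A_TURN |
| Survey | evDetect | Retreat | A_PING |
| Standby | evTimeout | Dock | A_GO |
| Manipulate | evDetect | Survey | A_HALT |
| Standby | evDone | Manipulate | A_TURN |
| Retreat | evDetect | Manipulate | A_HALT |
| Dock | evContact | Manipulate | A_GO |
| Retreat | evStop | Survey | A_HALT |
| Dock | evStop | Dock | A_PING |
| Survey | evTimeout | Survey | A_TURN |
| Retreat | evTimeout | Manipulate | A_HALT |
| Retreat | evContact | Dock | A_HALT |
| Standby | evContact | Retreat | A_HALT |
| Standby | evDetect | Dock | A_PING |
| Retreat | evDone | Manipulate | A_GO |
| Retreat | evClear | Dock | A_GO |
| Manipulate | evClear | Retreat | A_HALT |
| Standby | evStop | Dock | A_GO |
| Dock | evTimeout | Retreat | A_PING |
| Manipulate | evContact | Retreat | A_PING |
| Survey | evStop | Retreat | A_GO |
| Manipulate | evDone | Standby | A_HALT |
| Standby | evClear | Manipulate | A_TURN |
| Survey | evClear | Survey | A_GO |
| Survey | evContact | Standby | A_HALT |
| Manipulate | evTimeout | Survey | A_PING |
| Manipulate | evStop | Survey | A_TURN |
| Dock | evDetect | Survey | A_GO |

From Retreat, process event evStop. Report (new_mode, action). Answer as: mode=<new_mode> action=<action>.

current mode = Retreat; filter table to that mode:
  (Retreat, evDetect) → (Manipulate, A_HALT)
  (Retreat, evStop) → (Survey, A_HALT)  ← event matches
  (Retreat, evTimeout) → (Manipulate, A_HALT)
  (Retreat, evContact) → (Dock, A_HALT)
  (Retreat, evDone) → (Manipulate, A_GO)
  (Retreat, evClear) → (Dock, A_GO)
event = evStop selects (Survey, A_HALT)

mode=Survey action=A_HALT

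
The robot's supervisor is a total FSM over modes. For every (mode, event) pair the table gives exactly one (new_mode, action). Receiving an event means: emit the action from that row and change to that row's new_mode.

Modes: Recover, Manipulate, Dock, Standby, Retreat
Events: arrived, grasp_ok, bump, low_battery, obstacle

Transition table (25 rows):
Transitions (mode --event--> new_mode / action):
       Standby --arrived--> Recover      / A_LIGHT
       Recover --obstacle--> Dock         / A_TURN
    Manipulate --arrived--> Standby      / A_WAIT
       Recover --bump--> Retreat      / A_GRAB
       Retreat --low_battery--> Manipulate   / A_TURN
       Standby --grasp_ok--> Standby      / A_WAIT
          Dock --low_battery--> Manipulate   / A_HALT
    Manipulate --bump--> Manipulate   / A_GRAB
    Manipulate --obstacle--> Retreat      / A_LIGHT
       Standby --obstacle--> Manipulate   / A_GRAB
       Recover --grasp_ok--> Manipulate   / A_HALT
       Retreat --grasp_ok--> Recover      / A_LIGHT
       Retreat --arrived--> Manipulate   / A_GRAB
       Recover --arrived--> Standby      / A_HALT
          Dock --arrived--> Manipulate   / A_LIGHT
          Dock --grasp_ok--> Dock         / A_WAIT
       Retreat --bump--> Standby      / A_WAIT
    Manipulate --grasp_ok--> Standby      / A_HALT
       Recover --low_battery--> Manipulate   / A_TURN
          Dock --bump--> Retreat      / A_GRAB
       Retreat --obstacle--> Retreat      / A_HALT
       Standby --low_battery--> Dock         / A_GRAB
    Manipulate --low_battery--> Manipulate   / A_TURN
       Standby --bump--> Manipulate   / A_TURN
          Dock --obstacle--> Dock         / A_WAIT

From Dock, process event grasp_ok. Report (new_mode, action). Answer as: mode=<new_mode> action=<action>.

mode=Dock action=A_WAIT

current mode = Dock; filter table to that mode:
  (Dock, low_battery) → (Manipulate, A_HALT)
  (Dock, arrived) → (Manipulate, A_LIGHT)
  (Dock, grasp_ok) → (Dock, A_WAIT)  ← event matches
  (Dock, bump) → (Retreat, A_GRAB)
  (Dock, obstacle) → (Dock, A_WAIT)
event = grasp_ok selects (Dock, A_WAIT)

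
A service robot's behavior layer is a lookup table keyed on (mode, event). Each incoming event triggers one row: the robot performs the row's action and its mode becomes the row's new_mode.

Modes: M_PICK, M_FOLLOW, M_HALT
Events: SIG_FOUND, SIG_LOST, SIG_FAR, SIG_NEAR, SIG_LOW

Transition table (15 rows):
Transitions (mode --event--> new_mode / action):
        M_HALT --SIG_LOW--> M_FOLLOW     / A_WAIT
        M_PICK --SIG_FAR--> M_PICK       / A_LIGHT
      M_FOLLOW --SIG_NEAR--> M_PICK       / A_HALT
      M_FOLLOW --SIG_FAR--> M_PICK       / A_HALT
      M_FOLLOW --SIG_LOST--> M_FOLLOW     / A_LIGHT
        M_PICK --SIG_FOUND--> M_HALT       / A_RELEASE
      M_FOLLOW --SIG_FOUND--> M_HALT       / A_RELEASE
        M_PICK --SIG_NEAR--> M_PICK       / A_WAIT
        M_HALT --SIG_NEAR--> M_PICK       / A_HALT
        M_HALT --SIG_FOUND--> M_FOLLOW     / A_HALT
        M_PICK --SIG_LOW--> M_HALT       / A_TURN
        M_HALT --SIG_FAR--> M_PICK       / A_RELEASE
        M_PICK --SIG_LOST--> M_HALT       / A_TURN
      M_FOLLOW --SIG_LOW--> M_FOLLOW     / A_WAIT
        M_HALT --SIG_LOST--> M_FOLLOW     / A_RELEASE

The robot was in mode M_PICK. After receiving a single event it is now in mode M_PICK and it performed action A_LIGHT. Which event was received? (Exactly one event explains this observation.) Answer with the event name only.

try SIG_FOUND: (M_PICK, SIG_FOUND) → (M_HALT, A_RELEASE)
try SIG_LOST: (M_PICK, SIG_LOST) → (M_HALT, A_TURN)
try SIG_FAR: (M_PICK, SIG_FAR) → (M_PICK, A_LIGHT)  ← matches
try SIG_NEAR: (M_PICK, SIG_NEAR) → (M_PICK, A_WAIT)
try SIG_LOW: (M_PICK, SIG_LOW) → (M_HALT, A_TURN)

SIG_FAR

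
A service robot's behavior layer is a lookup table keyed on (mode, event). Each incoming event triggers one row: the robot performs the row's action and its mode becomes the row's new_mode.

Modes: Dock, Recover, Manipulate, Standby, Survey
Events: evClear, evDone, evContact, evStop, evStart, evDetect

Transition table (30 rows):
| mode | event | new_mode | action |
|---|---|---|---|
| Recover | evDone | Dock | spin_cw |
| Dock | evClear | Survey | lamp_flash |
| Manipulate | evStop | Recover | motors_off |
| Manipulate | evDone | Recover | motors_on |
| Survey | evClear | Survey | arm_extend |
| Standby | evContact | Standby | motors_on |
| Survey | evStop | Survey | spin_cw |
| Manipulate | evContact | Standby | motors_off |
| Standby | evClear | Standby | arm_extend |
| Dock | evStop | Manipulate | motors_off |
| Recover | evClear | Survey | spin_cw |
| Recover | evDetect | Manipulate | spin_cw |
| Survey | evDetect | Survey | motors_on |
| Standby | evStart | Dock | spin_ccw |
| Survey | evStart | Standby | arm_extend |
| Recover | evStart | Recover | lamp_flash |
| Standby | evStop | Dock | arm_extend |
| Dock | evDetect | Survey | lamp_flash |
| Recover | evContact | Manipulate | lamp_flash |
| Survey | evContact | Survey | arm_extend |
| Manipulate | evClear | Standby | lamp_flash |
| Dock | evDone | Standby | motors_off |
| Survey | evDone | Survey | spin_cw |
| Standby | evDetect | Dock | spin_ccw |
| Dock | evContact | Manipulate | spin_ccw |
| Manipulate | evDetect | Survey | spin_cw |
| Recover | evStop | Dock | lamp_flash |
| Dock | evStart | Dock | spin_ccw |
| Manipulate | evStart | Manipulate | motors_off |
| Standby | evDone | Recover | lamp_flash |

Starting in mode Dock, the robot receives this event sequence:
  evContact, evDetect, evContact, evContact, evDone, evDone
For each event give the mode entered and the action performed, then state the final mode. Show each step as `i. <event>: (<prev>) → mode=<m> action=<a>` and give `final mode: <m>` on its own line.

final mode: Survey

1. evContact: (Dock) → mode=Manipulate action=spin_ccw
2. evDetect: (Manipulate) → mode=Survey action=spin_cw
3. evContact: (Survey) → mode=Survey action=arm_extend
4. evContact: (Survey) → mode=Survey action=arm_extend
5. evDone: (Survey) → mode=Survey action=spin_cw
6. evDone: (Survey) → mode=Survey action=spin_cw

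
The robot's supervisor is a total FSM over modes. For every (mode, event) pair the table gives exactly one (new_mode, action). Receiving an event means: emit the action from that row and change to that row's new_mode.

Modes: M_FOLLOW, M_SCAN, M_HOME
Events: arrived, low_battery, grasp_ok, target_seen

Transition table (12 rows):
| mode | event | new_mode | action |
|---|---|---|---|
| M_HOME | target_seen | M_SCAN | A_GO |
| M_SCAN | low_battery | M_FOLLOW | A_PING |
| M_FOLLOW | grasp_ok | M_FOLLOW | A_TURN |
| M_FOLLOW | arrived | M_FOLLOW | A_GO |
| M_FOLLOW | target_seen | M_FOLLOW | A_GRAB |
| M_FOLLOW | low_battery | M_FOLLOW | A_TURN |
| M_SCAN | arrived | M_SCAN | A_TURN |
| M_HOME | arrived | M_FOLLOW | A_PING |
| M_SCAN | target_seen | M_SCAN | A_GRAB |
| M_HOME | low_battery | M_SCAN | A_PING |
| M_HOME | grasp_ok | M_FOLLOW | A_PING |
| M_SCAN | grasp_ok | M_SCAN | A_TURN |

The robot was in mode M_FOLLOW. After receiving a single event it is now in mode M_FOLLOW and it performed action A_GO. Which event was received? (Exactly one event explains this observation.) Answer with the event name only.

try arrived: (M_FOLLOW, arrived) → (M_FOLLOW, A_GO)  ← matches
try low_battery: (M_FOLLOW, low_battery) → (M_FOLLOW, A_TURN)
try grasp_ok: (M_FOLLOW, grasp_ok) → (M_FOLLOW, A_TURN)
try target_seen: (M_FOLLOW, target_seen) → (M_FOLLOW, A_GRAB)

arrived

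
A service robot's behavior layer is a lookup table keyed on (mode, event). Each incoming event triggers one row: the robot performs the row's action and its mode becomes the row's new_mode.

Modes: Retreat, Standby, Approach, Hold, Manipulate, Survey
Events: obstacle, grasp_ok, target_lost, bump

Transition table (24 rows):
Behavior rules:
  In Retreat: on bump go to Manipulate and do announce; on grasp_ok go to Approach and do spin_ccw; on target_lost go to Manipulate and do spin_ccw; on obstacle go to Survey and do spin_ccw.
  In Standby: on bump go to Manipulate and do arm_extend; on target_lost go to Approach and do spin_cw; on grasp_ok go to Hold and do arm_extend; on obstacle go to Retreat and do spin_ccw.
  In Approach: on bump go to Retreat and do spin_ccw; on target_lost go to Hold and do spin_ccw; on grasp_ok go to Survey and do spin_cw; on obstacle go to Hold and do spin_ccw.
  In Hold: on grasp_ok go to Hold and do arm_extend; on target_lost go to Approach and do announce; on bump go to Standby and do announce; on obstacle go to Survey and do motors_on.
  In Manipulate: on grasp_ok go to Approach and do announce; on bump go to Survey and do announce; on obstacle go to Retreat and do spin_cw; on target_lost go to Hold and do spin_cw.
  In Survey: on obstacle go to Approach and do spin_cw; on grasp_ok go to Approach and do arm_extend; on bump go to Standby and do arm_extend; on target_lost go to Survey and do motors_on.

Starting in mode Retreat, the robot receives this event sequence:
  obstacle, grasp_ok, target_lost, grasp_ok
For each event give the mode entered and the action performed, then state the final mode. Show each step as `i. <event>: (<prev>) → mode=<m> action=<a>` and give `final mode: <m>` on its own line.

final mode: Hold

1. obstacle: (Retreat) → mode=Survey action=spin_ccw
2. grasp_ok: (Survey) → mode=Approach action=arm_extend
3. target_lost: (Approach) → mode=Hold action=spin_ccw
4. grasp_ok: (Hold) → mode=Hold action=arm_extend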